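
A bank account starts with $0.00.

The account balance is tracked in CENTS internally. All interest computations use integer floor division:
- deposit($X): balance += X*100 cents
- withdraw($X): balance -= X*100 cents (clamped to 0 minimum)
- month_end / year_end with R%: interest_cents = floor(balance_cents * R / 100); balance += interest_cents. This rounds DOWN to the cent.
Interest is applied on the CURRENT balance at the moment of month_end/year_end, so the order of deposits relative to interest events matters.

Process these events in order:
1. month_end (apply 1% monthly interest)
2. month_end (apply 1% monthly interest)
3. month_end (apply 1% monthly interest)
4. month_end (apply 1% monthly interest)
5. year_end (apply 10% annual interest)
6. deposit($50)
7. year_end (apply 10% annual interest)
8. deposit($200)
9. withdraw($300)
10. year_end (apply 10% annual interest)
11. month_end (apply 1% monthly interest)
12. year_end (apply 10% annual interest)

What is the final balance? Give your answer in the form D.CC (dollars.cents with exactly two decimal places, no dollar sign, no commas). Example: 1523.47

Answer: 0.00

Derivation:
After 1 (month_end (apply 1% monthly interest)): balance=$0.00 total_interest=$0.00
After 2 (month_end (apply 1% monthly interest)): balance=$0.00 total_interest=$0.00
After 3 (month_end (apply 1% monthly interest)): balance=$0.00 total_interest=$0.00
After 4 (month_end (apply 1% monthly interest)): balance=$0.00 total_interest=$0.00
After 5 (year_end (apply 10% annual interest)): balance=$0.00 total_interest=$0.00
After 6 (deposit($50)): balance=$50.00 total_interest=$0.00
After 7 (year_end (apply 10% annual interest)): balance=$55.00 total_interest=$5.00
After 8 (deposit($200)): balance=$255.00 total_interest=$5.00
After 9 (withdraw($300)): balance=$0.00 total_interest=$5.00
After 10 (year_end (apply 10% annual interest)): balance=$0.00 total_interest=$5.00
After 11 (month_end (apply 1% monthly interest)): balance=$0.00 total_interest=$5.00
After 12 (year_end (apply 10% annual interest)): balance=$0.00 total_interest=$5.00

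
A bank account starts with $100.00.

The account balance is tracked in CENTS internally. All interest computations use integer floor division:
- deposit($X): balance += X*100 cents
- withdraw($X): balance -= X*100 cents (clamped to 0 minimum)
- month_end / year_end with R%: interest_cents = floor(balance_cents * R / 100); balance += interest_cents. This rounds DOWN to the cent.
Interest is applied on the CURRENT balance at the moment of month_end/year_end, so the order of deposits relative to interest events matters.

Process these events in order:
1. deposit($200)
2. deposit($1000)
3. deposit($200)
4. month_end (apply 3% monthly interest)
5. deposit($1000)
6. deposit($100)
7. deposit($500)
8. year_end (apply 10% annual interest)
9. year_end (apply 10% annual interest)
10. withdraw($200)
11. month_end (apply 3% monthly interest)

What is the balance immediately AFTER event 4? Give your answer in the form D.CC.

Answer: 1545.00

Derivation:
After 1 (deposit($200)): balance=$300.00 total_interest=$0.00
After 2 (deposit($1000)): balance=$1300.00 total_interest=$0.00
After 3 (deposit($200)): balance=$1500.00 total_interest=$0.00
After 4 (month_end (apply 3% monthly interest)): balance=$1545.00 total_interest=$45.00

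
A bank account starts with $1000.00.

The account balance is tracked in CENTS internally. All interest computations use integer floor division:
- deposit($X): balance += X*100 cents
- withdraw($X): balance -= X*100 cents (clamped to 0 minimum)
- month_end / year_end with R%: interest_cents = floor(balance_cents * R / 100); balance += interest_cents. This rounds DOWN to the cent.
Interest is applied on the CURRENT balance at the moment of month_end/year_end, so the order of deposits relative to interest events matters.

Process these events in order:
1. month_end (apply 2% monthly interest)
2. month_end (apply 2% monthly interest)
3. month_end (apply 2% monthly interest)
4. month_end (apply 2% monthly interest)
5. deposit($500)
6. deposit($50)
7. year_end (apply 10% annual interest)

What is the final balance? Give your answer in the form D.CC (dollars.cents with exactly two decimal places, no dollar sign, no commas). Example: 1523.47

Answer: 1795.66

Derivation:
After 1 (month_end (apply 2% monthly interest)): balance=$1020.00 total_interest=$20.00
After 2 (month_end (apply 2% monthly interest)): balance=$1040.40 total_interest=$40.40
After 3 (month_end (apply 2% monthly interest)): balance=$1061.20 total_interest=$61.20
After 4 (month_end (apply 2% monthly interest)): balance=$1082.42 total_interest=$82.42
After 5 (deposit($500)): balance=$1582.42 total_interest=$82.42
After 6 (deposit($50)): balance=$1632.42 total_interest=$82.42
After 7 (year_end (apply 10% annual interest)): balance=$1795.66 total_interest=$245.66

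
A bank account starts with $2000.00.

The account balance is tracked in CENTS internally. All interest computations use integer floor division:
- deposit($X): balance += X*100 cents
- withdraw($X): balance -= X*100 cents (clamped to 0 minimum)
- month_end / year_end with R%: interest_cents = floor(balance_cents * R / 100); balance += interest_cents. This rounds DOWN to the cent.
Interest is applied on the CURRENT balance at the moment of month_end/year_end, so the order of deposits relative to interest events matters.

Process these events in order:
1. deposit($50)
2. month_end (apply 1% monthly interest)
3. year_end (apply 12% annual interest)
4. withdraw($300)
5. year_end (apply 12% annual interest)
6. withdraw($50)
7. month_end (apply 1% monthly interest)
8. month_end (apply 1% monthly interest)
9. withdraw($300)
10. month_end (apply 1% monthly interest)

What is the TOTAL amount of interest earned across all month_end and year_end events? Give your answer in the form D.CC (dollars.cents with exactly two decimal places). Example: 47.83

After 1 (deposit($50)): balance=$2050.00 total_interest=$0.00
After 2 (month_end (apply 1% monthly interest)): balance=$2070.50 total_interest=$20.50
After 3 (year_end (apply 12% annual interest)): balance=$2318.96 total_interest=$268.96
After 4 (withdraw($300)): balance=$2018.96 total_interest=$268.96
After 5 (year_end (apply 12% annual interest)): balance=$2261.23 total_interest=$511.23
After 6 (withdraw($50)): balance=$2211.23 total_interest=$511.23
After 7 (month_end (apply 1% monthly interest)): balance=$2233.34 total_interest=$533.34
After 8 (month_end (apply 1% monthly interest)): balance=$2255.67 total_interest=$555.67
After 9 (withdraw($300)): balance=$1955.67 total_interest=$555.67
After 10 (month_end (apply 1% monthly interest)): balance=$1975.22 total_interest=$575.22

Answer: 575.22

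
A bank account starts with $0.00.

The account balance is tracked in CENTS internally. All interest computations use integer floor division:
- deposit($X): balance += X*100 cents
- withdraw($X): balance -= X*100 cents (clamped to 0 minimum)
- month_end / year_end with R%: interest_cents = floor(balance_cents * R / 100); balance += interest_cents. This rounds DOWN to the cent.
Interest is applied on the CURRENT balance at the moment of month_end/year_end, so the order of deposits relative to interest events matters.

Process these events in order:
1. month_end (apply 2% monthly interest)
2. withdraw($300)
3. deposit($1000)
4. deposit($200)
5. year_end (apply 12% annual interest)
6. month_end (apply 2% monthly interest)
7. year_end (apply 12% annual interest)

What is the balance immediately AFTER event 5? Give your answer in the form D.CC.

Answer: 1344.00

Derivation:
After 1 (month_end (apply 2% monthly interest)): balance=$0.00 total_interest=$0.00
After 2 (withdraw($300)): balance=$0.00 total_interest=$0.00
After 3 (deposit($1000)): balance=$1000.00 total_interest=$0.00
After 4 (deposit($200)): balance=$1200.00 total_interest=$0.00
After 5 (year_end (apply 12% annual interest)): balance=$1344.00 total_interest=$144.00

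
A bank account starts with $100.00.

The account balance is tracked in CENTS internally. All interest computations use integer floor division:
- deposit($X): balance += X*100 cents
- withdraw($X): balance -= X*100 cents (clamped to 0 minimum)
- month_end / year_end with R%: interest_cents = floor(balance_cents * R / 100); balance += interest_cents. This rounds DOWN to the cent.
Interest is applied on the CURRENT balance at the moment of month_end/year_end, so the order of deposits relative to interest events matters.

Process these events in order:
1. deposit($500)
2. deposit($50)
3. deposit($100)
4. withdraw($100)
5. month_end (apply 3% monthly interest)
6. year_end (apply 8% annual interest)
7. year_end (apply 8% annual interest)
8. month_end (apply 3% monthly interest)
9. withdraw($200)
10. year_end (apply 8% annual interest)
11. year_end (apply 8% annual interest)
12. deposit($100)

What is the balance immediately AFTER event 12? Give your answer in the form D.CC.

Answer: 804.87

Derivation:
After 1 (deposit($500)): balance=$600.00 total_interest=$0.00
After 2 (deposit($50)): balance=$650.00 total_interest=$0.00
After 3 (deposit($100)): balance=$750.00 total_interest=$0.00
After 4 (withdraw($100)): balance=$650.00 total_interest=$0.00
After 5 (month_end (apply 3% monthly interest)): balance=$669.50 total_interest=$19.50
After 6 (year_end (apply 8% annual interest)): balance=$723.06 total_interest=$73.06
After 7 (year_end (apply 8% annual interest)): balance=$780.90 total_interest=$130.90
After 8 (month_end (apply 3% monthly interest)): balance=$804.32 total_interest=$154.32
After 9 (withdraw($200)): balance=$604.32 total_interest=$154.32
After 10 (year_end (apply 8% annual interest)): balance=$652.66 total_interest=$202.66
After 11 (year_end (apply 8% annual interest)): balance=$704.87 total_interest=$254.87
After 12 (deposit($100)): balance=$804.87 total_interest=$254.87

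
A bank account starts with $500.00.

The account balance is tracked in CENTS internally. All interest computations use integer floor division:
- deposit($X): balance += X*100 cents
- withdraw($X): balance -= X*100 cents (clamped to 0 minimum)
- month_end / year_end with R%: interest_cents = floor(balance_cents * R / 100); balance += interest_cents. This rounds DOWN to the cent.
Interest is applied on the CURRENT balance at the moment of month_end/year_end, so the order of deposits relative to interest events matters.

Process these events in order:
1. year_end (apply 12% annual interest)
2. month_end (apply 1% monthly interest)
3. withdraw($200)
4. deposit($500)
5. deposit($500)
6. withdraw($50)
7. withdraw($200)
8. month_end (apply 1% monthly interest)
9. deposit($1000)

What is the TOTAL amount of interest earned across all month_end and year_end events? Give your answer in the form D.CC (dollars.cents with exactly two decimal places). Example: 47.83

After 1 (year_end (apply 12% annual interest)): balance=$560.00 total_interest=$60.00
After 2 (month_end (apply 1% monthly interest)): balance=$565.60 total_interest=$65.60
After 3 (withdraw($200)): balance=$365.60 total_interest=$65.60
After 4 (deposit($500)): balance=$865.60 total_interest=$65.60
After 5 (deposit($500)): balance=$1365.60 total_interest=$65.60
After 6 (withdraw($50)): balance=$1315.60 total_interest=$65.60
After 7 (withdraw($200)): balance=$1115.60 total_interest=$65.60
After 8 (month_end (apply 1% monthly interest)): balance=$1126.75 total_interest=$76.75
After 9 (deposit($1000)): balance=$2126.75 total_interest=$76.75

Answer: 76.75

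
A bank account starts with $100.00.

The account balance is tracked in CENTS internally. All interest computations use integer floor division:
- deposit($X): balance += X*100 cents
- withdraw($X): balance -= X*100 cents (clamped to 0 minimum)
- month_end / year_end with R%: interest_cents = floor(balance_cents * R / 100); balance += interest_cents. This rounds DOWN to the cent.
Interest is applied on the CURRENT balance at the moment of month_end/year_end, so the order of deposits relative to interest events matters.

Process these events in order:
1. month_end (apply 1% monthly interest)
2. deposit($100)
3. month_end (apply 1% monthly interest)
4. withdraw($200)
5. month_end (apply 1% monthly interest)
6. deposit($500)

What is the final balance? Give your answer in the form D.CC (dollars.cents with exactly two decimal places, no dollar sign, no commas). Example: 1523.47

Answer: 503.04

Derivation:
After 1 (month_end (apply 1% monthly interest)): balance=$101.00 total_interest=$1.00
After 2 (deposit($100)): balance=$201.00 total_interest=$1.00
After 3 (month_end (apply 1% monthly interest)): balance=$203.01 total_interest=$3.01
After 4 (withdraw($200)): balance=$3.01 total_interest=$3.01
After 5 (month_end (apply 1% monthly interest)): balance=$3.04 total_interest=$3.04
After 6 (deposit($500)): balance=$503.04 total_interest=$3.04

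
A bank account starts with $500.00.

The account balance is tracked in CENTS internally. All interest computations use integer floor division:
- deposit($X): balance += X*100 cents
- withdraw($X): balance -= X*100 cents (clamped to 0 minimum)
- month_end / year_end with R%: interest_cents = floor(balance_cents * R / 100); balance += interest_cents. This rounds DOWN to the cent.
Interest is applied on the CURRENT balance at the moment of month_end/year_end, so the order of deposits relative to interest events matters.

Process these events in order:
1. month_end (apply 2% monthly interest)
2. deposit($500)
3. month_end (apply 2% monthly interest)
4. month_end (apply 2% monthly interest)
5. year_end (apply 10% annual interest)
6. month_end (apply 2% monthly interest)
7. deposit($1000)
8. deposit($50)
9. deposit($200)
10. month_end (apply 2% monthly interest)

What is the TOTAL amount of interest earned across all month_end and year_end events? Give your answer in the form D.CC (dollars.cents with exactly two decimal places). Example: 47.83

After 1 (month_end (apply 2% monthly interest)): balance=$510.00 total_interest=$10.00
After 2 (deposit($500)): balance=$1010.00 total_interest=$10.00
After 3 (month_end (apply 2% monthly interest)): balance=$1030.20 total_interest=$30.20
After 4 (month_end (apply 2% monthly interest)): balance=$1050.80 total_interest=$50.80
After 5 (year_end (apply 10% annual interest)): balance=$1155.88 total_interest=$155.88
After 6 (month_end (apply 2% monthly interest)): balance=$1178.99 total_interest=$178.99
After 7 (deposit($1000)): balance=$2178.99 total_interest=$178.99
After 8 (deposit($50)): balance=$2228.99 total_interest=$178.99
After 9 (deposit($200)): balance=$2428.99 total_interest=$178.99
After 10 (month_end (apply 2% monthly interest)): balance=$2477.56 total_interest=$227.56

Answer: 227.56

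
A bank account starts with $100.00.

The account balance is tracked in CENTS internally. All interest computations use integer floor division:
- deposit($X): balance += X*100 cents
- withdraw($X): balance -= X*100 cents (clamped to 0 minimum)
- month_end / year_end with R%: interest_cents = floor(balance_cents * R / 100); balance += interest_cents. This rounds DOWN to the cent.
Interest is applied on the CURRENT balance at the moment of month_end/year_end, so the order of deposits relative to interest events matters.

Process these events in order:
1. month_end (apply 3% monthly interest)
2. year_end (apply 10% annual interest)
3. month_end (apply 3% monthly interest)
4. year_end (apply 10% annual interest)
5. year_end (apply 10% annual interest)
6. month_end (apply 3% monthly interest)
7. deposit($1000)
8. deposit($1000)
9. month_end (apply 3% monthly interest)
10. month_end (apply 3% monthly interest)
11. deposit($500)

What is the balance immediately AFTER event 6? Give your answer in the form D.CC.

After 1 (month_end (apply 3% monthly interest)): balance=$103.00 total_interest=$3.00
After 2 (year_end (apply 10% annual interest)): balance=$113.30 total_interest=$13.30
After 3 (month_end (apply 3% monthly interest)): balance=$116.69 total_interest=$16.69
After 4 (year_end (apply 10% annual interest)): balance=$128.35 total_interest=$28.35
After 5 (year_end (apply 10% annual interest)): balance=$141.18 total_interest=$41.18
After 6 (month_end (apply 3% monthly interest)): balance=$145.41 total_interest=$45.41

Answer: 145.41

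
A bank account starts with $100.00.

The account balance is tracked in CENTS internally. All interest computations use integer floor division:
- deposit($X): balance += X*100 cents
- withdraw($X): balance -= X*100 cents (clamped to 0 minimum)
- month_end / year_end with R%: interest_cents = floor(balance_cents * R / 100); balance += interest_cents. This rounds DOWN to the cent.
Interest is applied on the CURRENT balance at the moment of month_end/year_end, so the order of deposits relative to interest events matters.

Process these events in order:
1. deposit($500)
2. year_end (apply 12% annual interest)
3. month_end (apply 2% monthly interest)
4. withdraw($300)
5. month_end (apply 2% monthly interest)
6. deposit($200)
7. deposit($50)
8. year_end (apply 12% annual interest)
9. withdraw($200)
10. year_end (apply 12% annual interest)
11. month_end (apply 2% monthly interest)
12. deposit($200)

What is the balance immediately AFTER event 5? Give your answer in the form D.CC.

After 1 (deposit($500)): balance=$600.00 total_interest=$0.00
After 2 (year_end (apply 12% annual interest)): balance=$672.00 total_interest=$72.00
After 3 (month_end (apply 2% monthly interest)): balance=$685.44 total_interest=$85.44
After 4 (withdraw($300)): balance=$385.44 total_interest=$85.44
After 5 (month_end (apply 2% monthly interest)): balance=$393.14 total_interest=$93.14

Answer: 393.14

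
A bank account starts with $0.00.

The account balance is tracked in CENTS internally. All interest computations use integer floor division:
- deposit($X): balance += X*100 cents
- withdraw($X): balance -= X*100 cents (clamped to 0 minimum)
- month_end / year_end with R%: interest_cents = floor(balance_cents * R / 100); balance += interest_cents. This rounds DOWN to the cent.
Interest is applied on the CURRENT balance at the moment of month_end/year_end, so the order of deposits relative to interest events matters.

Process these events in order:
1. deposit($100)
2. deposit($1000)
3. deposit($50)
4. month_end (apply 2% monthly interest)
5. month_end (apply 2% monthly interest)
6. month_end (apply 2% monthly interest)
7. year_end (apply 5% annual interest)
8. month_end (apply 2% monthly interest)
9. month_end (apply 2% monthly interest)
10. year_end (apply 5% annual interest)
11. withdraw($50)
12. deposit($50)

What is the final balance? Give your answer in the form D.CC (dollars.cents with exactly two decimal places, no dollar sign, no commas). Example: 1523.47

After 1 (deposit($100)): balance=$100.00 total_interest=$0.00
After 2 (deposit($1000)): balance=$1100.00 total_interest=$0.00
After 3 (deposit($50)): balance=$1150.00 total_interest=$0.00
After 4 (month_end (apply 2% monthly interest)): balance=$1173.00 total_interest=$23.00
After 5 (month_end (apply 2% monthly interest)): balance=$1196.46 total_interest=$46.46
After 6 (month_end (apply 2% monthly interest)): balance=$1220.38 total_interest=$70.38
After 7 (year_end (apply 5% annual interest)): balance=$1281.39 total_interest=$131.39
After 8 (month_end (apply 2% monthly interest)): balance=$1307.01 total_interest=$157.01
After 9 (month_end (apply 2% monthly interest)): balance=$1333.15 total_interest=$183.15
After 10 (year_end (apply 5% annual interest)): balance=$1399.80 total_interest=$249.80
After 11 (withdraw($50)): balance=$1349.80 total_interest=$249.80
After 12 (deposit($50)): balance=$1399.80 total_interest=$249.80

Answer: 1399.80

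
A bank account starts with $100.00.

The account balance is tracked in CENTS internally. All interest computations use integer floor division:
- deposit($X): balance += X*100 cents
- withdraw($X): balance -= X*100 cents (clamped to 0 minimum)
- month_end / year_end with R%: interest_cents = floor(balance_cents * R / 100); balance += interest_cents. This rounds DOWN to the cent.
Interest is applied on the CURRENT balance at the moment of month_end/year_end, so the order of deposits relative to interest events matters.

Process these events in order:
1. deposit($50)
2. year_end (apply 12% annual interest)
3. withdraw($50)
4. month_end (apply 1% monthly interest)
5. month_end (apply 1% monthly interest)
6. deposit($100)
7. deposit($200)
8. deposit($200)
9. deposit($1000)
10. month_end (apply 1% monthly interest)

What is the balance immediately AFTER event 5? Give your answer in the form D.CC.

After 1 (deposit($50)): balance=$150.00 total_interest=$0.00
After 2 (year_end (apply 12% annual interest)): balance=$168.00 total_interest=$18.00
After 3 (withdraw($50)): balance=$118.00 total_interest=$18.00
After 4 (month_end (apply 1% monthly interest)): balance=$119.18 total_interest=$19.18
After 5 (month_end (apply 1% monthly interest)): balance=$120.37 total_interest=$20.37

Answer: 120.37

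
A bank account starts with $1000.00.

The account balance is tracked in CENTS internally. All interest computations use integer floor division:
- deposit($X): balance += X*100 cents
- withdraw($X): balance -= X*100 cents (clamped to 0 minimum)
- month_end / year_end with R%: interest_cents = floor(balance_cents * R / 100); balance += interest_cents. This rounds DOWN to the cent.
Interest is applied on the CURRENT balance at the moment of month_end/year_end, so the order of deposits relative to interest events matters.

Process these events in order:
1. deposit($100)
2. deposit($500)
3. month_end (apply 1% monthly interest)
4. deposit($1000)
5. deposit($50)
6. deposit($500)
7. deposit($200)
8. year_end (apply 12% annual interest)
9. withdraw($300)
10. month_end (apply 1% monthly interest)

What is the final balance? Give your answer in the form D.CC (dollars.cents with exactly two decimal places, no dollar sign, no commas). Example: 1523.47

After 1 (deposit($100)): balance=$1100.00 total_interest=$0.00
After 2 (deposit($500)): balance=$1600.00 total_interest=$0.00
After 3 (month_end (apply 1% monthly interest)): balance=$1616.00 total_interest=$16.00
After 4 (deposit($1000)): balance=$2616.00 total_interest=$16.00
After 5 (deposit($50)): balance=$2666.00 total_interest=$16.00
After 6 (deposit($500)): balance=$3166.00 total_interest=$16.00
After 7 (deposit($200)): balance=$3366.00 total_interest=$16.00
After 8 (year_end (apply 12% annual interest)): balance=$3769.92 total_interest=$419.92
After 9 (withdraw($300)): balance=$3469.92 total_interest=$419.92
After 10 (month_end (apply 1% monthly interest)): balance=$3504.61 total_interest=$454.61

Answer: 3504.61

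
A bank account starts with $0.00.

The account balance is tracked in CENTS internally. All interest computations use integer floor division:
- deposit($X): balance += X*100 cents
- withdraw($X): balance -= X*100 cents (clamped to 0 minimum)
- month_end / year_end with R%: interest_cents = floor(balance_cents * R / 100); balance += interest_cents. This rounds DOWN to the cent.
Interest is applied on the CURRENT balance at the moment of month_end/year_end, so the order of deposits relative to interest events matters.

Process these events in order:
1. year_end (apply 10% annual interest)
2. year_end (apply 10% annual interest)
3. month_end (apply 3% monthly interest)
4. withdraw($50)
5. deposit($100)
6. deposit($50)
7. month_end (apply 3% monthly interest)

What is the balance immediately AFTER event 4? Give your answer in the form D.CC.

Answer: 0.00

Derivation:
After 1 (year_end (apply 10% annual interest)): balance=$0.00 total_interest=$0.00
After 2 (year_end (apply 10% annual interest)): balance=$0.00 total_interest=$0.00
After 3 (month_end (apply 3% monthly interest)): balance=$0.00 total_interest=$0.00
After 4 (withdraw($50)): balance=$0.00 total_interest=$0.00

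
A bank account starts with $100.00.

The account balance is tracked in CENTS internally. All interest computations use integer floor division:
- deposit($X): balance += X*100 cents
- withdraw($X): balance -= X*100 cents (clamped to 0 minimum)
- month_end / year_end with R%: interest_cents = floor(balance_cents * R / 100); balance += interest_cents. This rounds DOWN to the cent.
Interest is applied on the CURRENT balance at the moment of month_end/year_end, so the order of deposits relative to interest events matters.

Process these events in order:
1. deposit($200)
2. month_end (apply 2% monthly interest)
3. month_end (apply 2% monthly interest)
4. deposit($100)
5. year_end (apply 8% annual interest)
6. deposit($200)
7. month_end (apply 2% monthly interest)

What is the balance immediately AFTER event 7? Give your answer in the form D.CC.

After 1 (deposit($200)): balance=$300.00 total_interest=$0.00
After 2 (month_end (apply 2% monthly interest)): balance=$306.00 total_interest=$6.00
After 3 (month_end (apply 2% monthly interest)): balance=$312.12 total_interest=$12.12
After 4 (deposit($100)): balance=$412.12 total_interest=$12.12
After 5 (year_end (apply 8% annual interest)): balance=$445.08 total_interest=$45.08
After 6 (deposit($200)): balance=$645.08 total_interest=$45.08
After 7 (month_end (apply 2% monthly interest)): balance=$657.98 total_interest=$57.98

Answer: 657.98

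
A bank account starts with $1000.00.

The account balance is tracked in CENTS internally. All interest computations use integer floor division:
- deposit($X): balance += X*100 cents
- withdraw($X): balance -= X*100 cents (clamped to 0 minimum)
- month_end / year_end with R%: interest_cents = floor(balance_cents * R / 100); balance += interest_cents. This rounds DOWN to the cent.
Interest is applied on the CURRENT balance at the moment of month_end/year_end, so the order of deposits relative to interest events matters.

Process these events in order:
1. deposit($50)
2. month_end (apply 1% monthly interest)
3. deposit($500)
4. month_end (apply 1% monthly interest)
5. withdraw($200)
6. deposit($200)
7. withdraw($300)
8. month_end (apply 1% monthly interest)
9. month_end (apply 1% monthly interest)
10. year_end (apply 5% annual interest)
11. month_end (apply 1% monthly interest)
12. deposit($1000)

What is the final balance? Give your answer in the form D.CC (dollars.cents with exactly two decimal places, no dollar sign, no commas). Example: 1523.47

Answer: 2380.48

Derivation:
After 1 (deposit($50)): balance=$1050.00 total_interest=$0.00
After 2 (month_end (apply 1% monthly interest)): balance=$1060.50 total_interest=$10.50
After 3 (deposit($500)): balance=$1560.50 total_interest=$10.50
After 4 (month_end (apply 1% monthly interest)): balance=$1576.10 total_interest=$26.10
After 5 (withdraw($200)): balance=$1376.10 total_interest=$26.10
After 6 (deposit($200)): balance=$1576.10 total_interest=$26.10
After 7 (withdraw($300)): balance=$1276.10 total_interest=$26.10
After 8 (month_end (apply 1% monthly interest)): balance=$1288.86 total_interest=$38.86
After 9 (month_end (apply 1% monthly interest)): balance=$1301.74 total_interest=$51.74
After 10 (year_end (apply 5% annual interest)): balance=$1366.82 total_interest=$116.82
After 11 (month_end (apply 1% monthly interest)): balance=$1380.48 total_interest=$130.48
After 12 (deposit($1000)): balance=$2380.48 total_interest=$130.48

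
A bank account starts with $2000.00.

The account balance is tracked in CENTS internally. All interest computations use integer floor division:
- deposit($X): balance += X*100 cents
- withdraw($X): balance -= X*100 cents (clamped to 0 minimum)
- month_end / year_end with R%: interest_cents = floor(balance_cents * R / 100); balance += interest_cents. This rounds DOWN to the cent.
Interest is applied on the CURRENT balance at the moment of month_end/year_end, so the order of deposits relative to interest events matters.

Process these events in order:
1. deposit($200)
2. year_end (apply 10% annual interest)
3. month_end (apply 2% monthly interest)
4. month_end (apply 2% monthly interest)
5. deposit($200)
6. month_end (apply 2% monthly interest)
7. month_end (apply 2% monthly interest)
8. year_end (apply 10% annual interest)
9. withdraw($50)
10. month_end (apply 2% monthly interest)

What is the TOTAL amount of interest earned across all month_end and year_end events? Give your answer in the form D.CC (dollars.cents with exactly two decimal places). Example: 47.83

Answer: 771.50

Derivation:
After 1 (deposit($200)): balance=$2200.00 total_interest=$0.00
After 2 (year_end (apply 10% annual interest)): balance=$2420.00 total_interest=$220.00
After 3 (month_end (apply 2% monthly interest)): balance=$2468.40 total_interest=$268.40
After 4 (month_end (apply 2% monthly interest)): balance=$2517.76 total_interest=$317.76
After 5 (deposit($200)): balance=$2717.76 total_interest=$317.76
After 6 (month_end (apply 2% monthly interest)): balance=$2772.11 total_interest=$372.11
After 7 (month_end (apply 2% monthly interest)): balance=$2827.55 total_interest=$427.55
After 8 (year_end (apply 10% annual interest)): balance=$3110.30 total_interest=$710.30
After 9 (withdraw($50)): balance=$3060.30 total_interest=$710.30
After 10 (month_end (apply 2% monthly interest)): balance=$3121.50 total_interest=$771.50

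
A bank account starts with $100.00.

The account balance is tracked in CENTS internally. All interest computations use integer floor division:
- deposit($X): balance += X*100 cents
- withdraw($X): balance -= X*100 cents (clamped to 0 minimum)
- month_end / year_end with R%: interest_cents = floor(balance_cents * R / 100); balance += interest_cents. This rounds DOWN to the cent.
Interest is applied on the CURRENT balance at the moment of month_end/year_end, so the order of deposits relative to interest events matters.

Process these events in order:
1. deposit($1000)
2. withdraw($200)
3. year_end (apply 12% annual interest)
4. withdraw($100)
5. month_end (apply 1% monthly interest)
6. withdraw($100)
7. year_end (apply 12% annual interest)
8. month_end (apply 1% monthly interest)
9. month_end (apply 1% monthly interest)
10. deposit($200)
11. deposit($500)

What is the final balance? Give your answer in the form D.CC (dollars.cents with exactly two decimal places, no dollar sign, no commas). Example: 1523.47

After 1 (deposit($1000)): balance=$1100.00 total_interest=$0.00
After 2 (withdraw($200)): balance=$900.00 total_interest=$0.00
After 3 (year_end (apply 12% annual interest)): balance=$1008.00 total_interest=$108.00
After 4 (withdraw($100)): balance=$908.00 total_interest=$108.00
After 5 (month_end (apply 1% monthly interest)): balance=$917.08 total_interest=$117.08
After 6 (withdraw($100)): balance=$817.08 total_interest=$117.08
After 7 (year_end (apply 12% annual interest)): balance=$915.12 total_interest=$215.12
After 8 (month_end (apply 1% monthly interest)): balance=$924.27 total_interest=$224.27
After 9 (month_end (apply 1% monthly interest)): balance=$933.51 total_interest=$233.51
After 10 (deposit($200)): balance=$1133.51 total_interest=$233.51
After 11 (deposit($500)): balance=$1633.51 total_interest=$233.51

Answer: 1633.51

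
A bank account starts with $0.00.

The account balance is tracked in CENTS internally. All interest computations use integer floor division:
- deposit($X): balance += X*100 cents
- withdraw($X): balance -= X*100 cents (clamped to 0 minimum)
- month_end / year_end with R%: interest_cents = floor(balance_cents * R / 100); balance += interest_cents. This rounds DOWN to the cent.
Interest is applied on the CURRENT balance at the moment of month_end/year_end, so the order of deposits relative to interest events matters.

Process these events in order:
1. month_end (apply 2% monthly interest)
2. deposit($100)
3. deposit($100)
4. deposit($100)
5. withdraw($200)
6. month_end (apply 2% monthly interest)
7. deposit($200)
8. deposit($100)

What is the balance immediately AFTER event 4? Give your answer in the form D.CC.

Answer: 300.00

Derivation:
After 1 (month_end (apply 2% monthly interest)): balance=$0.00 total_interest=$0.00
After 2 (deposit($100)): balance=$100.00 total_interest=$0.00
After 3 (deposit($100)): balance=$200.00 total_interest=$0.00
After 4 (deposit($100)): balance=$300.00 total_interest=$0.00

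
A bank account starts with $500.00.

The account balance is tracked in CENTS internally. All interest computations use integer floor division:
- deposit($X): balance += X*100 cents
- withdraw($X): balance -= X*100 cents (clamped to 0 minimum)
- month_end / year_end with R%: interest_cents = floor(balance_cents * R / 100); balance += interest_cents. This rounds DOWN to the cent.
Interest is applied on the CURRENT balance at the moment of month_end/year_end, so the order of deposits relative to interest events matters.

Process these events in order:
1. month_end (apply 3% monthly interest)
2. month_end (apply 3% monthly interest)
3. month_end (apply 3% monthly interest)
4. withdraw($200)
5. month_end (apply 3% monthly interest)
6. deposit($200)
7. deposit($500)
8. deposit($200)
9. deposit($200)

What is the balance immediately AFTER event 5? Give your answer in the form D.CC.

Answer: 356.75

Derivation:
After 1 (month_end (apply 3% monthly interest)): balance=$515.00 total_interest=$15.00
After 2 (month_end (apply 3% monthly interest)): balance=$530.45 total_interest=$30.45
After 3 (month_end (apply 3% monthly interest)): balance=$546.36 total_interest=$46.36
After 4 (withdraw($200)): balance=$346.36 total_interest=$46.36
After 5 (month_end (apply 3% monthly interest)): balance=$356.75 total_interest=$56.75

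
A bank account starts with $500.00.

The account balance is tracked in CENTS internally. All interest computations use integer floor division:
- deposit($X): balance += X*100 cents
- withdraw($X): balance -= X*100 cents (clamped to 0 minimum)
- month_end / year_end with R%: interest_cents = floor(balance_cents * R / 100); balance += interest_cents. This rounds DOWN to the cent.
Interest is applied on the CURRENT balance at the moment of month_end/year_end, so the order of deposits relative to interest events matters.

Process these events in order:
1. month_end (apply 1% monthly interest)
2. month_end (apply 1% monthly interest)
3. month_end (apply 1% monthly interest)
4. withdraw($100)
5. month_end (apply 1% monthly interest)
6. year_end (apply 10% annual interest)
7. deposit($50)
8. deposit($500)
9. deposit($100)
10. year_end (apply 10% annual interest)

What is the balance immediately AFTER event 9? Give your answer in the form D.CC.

Answer: 1111.23

Derivation:
After 1 (month_end (apply 1% monthly interest)): balance=$505.00 total_interest=$5.00
After 2 (month_end (apply 1% monthly interest)): balance=$510.05 total_interest=$10.05
After 3 (month_end (apply 1% monthly interest)): balance=$515.15 total_interest=$15.15
After 4 (withdraw($100)): balance=$415.15 total_interest=$15.15
After 5 (month_end (apply 1% monthly interest)): balance=$419.30 total_interest=$19.30
After 6 (year_end (apply 10% annual interest)): balance=$461.23 total_interest=$61.23
After 7 (deposit($50)): balance=$511.23 total_interest=$61.23
After 8 (deposit($500)): balance=$1011.23 total_interest=$61.23
After 9 (deposit($100)): balance=$1111.23 total_interest=$61.23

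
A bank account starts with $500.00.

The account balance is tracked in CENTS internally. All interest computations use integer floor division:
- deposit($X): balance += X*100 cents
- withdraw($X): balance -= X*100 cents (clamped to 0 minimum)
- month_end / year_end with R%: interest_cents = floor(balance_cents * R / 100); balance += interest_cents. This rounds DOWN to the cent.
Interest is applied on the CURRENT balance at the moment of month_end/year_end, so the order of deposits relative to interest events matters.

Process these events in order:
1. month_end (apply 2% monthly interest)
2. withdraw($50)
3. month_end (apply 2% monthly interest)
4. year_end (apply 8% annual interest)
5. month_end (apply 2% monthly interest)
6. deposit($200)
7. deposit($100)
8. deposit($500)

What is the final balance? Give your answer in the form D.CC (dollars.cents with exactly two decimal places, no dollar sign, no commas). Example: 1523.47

After 1 (month_end (apply 2% monthly interest)): balance=$510.00 total_interest=$10.00
After 2 (withdraw($50)): balance=$460.00 total_interest=$10.00
After 3 (month_end (apply 2% monthly interest)): balance=$469.20 total_interest=$19.20
After 4 (year_end (apply 8% annual interest)): balance=$506.73 total_interest=$56.73
After 5 (month_end (apply 2% monthly interest)): balance=$516.86 total_interest=$66.86
After 6 (deposit($200)): balance=$716.86 total_interest=$66.86
After 7 (deposit($100)): balance=$816.86 total_interest=$66.86
After 8 (deposit($500)): balance=$1316.86 total_interest=$66.86

Answer: 1316.86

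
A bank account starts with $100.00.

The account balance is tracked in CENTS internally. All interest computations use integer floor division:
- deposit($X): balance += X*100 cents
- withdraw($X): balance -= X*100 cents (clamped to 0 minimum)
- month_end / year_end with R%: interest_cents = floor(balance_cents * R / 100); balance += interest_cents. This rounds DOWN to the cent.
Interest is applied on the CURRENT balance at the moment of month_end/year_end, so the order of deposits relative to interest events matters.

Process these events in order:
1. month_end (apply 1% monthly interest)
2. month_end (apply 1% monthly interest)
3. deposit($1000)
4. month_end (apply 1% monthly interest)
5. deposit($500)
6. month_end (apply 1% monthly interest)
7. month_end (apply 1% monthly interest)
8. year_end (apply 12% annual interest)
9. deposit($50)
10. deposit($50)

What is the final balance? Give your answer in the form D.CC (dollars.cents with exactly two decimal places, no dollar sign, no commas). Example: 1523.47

Answer: 1942.90

Derivation:
After 1 (month_end (apply 1% monthly interest)): balance=$101.00 total_interest=$1.00
After 2 (month_end (apply 1% monthly interest)): balance=$102.01 total_interest=$2.01
After 3 (deposit($1000)): balance=$1102.01 total_interest=$2.01
After 4 (month_end (apply 1% monthly interest)): balance=$1113.03 total_interest=$13.03
After 5 (deposit($500)): balance=$1613.03 total_interest=$13.03
After 6 (month_end (apply 1% monthly interest)): balance=$1629.16 total_interest=$29.16
After 7 (month_end (apply 1% monthly interest)): balance=$1645.45 total_interest=$45.45
After 8 (year_end (apply 12% annual interest)): balance=$1842.90 total_interest=$242.90
After 9 (deposit($50)): balance=$1892.90 total_interest=$242.90
After 10 (deposit($50)): balance=$1942.90 total_interest=$242.90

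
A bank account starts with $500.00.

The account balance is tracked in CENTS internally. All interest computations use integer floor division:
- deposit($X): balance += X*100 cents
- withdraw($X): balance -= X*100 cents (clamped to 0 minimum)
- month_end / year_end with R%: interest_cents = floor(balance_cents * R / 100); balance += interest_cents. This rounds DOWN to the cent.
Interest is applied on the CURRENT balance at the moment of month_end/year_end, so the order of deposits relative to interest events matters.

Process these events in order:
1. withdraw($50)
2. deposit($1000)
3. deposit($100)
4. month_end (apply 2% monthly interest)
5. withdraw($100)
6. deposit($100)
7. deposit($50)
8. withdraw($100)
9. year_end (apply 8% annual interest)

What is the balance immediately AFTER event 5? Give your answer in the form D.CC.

After 1 (withdraw($50)): balance=$450.00 total_interest=$0.00
After 2 (deposit($1000)): balance=$1450.00 total_interest=$0.00
After 3 (deposit($100)): balance=$1550.00 total_interest=$0.00
After 4 (month_end (apply 2% monthly interest)): balance=$1581.00 total_interest=$31.00
After 5 (withdraw($100)): balance=$1481.00 total_interest=$31.00

Answer: 1481.00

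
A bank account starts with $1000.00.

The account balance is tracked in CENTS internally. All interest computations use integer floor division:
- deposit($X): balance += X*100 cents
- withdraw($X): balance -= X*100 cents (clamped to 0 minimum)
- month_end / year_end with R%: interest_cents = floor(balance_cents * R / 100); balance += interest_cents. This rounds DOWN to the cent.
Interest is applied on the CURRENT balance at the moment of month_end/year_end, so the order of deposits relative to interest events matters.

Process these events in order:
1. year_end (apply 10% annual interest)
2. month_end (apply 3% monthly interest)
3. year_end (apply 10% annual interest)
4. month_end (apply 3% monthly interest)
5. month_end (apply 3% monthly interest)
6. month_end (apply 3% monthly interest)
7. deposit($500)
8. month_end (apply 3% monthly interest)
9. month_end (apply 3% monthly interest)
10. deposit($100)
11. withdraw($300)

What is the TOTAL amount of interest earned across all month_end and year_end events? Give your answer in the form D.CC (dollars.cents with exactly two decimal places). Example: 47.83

Answer: 475.23

Derivation:
After 1 (year_end (apply 10% annual interest)): balance=$1100.00 total_interest=$100.00
After 2 (month_end (apply 3% monthly interest)): balance=$1133.00 total_interest=$133.00
After 3 (year_end (apply 10% annual interest)): balance=$1246.30 total_interest=$246.30
After 4 (month_end (apply 3% monthly interest)): balance=$1283.68 total_interest=$283.68
After 5 (month_end (apply 3% monthly interest)): balance=$1322.19 total_interest=$322.19
After 6 (month_end (apply 3% monthly interest)): balance=$1361.85 total_interest=$361.85
After 7 (deposit($500)): balance=$1861.85 total_interest=$361.85
After 8 (month_end (apply 3% monthly interest)): balance=$1917.70 total_interest=$417.70
After 9 (month_end (apply 3% monthly interest)): balance=$1975.23 total_interest=$475.23
After 10 (deposit($100)): balance=$2075.23 total_interest=$475.23
After 11 (withdraw($300)): balance=$1775.23 total_interest=$475.23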